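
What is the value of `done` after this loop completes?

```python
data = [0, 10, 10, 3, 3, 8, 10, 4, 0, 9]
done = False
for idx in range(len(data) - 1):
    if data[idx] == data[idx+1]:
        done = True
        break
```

Check consecutive duplicates in [0, 10, 10, 3, 3, 8, 10, 4, 0, 9]
`done` takes the values: False → True

Answer: True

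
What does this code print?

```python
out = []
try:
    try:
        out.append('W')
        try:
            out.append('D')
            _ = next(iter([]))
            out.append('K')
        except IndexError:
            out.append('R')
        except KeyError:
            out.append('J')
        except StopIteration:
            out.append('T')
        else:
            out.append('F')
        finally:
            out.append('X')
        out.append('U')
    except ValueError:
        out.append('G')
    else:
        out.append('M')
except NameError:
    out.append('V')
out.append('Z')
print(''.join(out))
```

Execution trace: 'W' (try body) → 'D' (inner try body) → 'T' (inner except StopIteration) → 'X' (inner finally) → 'U' (try body, no exception) → 'M' (else) → 'Z' (after the try/except). Output: WDTXUMZ

Answer: WDTXUMZ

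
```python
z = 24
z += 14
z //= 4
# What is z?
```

Trace:
`z = 24` → z = 24
`z += 14` → z = 38
`z //= 4` → z = 9
So z = 9

Answer: 9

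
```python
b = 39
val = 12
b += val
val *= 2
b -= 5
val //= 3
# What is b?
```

Trace:
`b = 39` → b = 39
`val = 12` → val = 12
`b += val` → b = 51
`val *= 2` → val = 24
`b -= 5` → b = 46
`val //= 3` → val = 8
So b = 46

Answer: 46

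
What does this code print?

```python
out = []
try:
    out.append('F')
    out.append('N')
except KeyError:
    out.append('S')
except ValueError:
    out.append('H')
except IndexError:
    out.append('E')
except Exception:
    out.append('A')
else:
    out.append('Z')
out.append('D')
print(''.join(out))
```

Execution trace: 'F' (try body) → 'N' (try body, no exception) → 'Z' (else) → 'D' (after the try/except). Output: FNZD

Answer: FNZD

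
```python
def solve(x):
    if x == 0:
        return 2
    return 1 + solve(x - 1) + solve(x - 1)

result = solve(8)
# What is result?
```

solve(x) = 1 + 2·solve(x-1), solve(0)=2. Closed form: (2+1)·2^8 - 1 = 767.

Answer: 767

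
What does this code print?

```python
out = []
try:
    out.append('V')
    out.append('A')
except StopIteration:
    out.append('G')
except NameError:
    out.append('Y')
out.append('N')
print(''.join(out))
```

Execution trace: 'V' (try body) → 'A' (try body, no exception) → 'N' (after the try/except). Output: VAN

Answer: VAN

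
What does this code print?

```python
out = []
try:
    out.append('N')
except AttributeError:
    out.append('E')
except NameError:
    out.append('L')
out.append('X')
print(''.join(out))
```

Execution trace: 'N' (try body, no exception) → 'X' (after the try/except). Output: NX

Answer: NX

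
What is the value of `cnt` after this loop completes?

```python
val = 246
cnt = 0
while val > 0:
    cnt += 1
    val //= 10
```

Count digits by repeated division by 10
`cnt` takes the values: 0 → 1 → 2 → 3

Answer: 3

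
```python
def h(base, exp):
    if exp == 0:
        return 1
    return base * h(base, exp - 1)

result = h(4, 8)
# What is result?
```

h(4, 8) = 4 * 4 * 4 * 4 * 4 * 4 * 4 * 4 = 65536

Answer: 65536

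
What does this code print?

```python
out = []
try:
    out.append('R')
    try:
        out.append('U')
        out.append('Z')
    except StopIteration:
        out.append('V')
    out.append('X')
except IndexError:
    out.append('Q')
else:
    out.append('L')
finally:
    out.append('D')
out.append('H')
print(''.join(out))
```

Execution trace: 'R' (try body) → 'U' (inner try body) → 'Z' (inner try body, no exception) → 'X' (try body, no exception) → 'L' (else) → 'D' (finally) → 'H' (after the try/except). Output: RUZXLDH

Answer: RUZXLDH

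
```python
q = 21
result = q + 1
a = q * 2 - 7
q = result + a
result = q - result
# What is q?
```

Trace:
`q = 21` → q = 21
`result = q + 1` → result = 22
`a = q * 2 - 7` → a = 35
`q = result + a` → q = 57
`result = q - result` → result = 35
So q = 57

Answer: 57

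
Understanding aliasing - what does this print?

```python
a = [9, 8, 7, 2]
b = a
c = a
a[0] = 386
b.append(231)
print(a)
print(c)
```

Key concept: multiple aliases.
Step by step:
`a = [9, 8, 7, 2]` → a = [9, 8, 7, 2]
`b = a` → b = [9, 8, 7, 2] (same object as a)
`c = a` → c = [9, 8, 7, 2] (same object as a, b)
`a[0] = 386` → a = [386, 8, 7, 2] (same object as b, c); b = [386, 8, 7, 2] (same object as a, c); c = [386, 8, 7, 2] (same object as a, b)
`b.append(231)` → a = [386, 8, 7, 2, 231] (same object as b, c); b = [386, 8, 7, 2, 231] (same object as a, c); c = [386, 8, 7, 2, 231] (same object as a, b)
`print(a)` → prints [386, 8, 7, 2, 231]
`print(c)` → prints [386, 8, 7, 2, 231]

Answer:
[386, 8, 7, 2, 231]
[386, 8, 7, 2, 231]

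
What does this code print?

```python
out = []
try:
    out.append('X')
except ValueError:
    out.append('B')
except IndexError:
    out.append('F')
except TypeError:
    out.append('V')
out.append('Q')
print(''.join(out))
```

Execution trace: 'X' (try body, no exception) → 'Q' (after the try/except). Output: XQ

Answer: XQ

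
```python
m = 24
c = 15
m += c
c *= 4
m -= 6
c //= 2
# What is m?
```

Trace:
`m = 24` → m = 24
`c = 15` → c = 15
`m += c` → m = 39
`c *= 4` → c = 60
`m -= 6` → m = 33
`c //= 2` → c = 30
So m = 33

Answer: 33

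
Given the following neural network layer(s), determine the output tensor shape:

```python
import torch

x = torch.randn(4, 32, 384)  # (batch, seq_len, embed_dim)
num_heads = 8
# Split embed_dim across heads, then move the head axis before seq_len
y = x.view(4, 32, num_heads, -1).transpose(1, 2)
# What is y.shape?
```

Input: (4, 32, 384) -> head_dim = 384 // 8 = 48; after view: (4, 32, 8, 48) -> after transpose(1, 2): (4, 8, 32, 48) -> Output: (4, 8, 32, 48)

Answer: (4, 8, 32, 48)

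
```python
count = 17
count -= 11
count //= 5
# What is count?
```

Trace:
`count = 17` → count = 17
`count -= 11` → count = 6
`count //= 5` → count = 1
So count = 1

Answer: 1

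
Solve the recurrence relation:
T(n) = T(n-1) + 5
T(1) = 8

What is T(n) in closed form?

Unrolling: T(n) = T(1) + 5·(n-1) = 8 + 5(n-1) = 5n + 3.

Answer: T(n) = 5n + 3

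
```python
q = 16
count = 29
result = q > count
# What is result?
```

Trace:
`q = 16` → q = 16
`count = 29` → count = 29
`result = q > count` → result = False
So result = False

Answer: False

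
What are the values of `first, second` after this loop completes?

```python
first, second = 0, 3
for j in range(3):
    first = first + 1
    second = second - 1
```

first goes 0→3, second goes 3→0
`first, second` takes the values: (0, 3) → (1, 3) → (1, 2) → (2, 2) → (2, 1) → (3, 1) → (3, 0)

Answer: 3, 0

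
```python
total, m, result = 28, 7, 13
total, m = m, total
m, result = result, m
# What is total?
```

Trace:
`total, m, result = 28, 7, 13` → total = 28; m = 7; result = 13
`total, m = m, total` → total = 7; m = 28
`m, result = result, m` → m = 13; result = 28
So total = 7

Answer: 7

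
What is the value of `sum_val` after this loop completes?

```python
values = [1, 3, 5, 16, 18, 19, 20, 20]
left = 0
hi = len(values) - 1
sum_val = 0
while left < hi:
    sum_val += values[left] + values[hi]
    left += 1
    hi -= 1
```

Sum of pairs from ends
`sum_val` takes the values: 0 → 21 → 44 → 68 → 102

Answer: 102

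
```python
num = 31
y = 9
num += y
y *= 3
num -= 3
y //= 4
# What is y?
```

Trace:
`num = 31` → num = 31
`y = 9` → y = 9
`num += y` → num = 40
`y *= 3` → y = 27
`num -= 3` → num = 37
`y //= 4` → y = 6
So y = 6

Answer: 6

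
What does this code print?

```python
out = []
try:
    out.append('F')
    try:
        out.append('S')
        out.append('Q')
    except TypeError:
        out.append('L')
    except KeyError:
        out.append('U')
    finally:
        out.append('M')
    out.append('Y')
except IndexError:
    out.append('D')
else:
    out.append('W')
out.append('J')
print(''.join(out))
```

Execution trace: 'F' (try body) → 'S' (inner try body) → 'Q' (inner try body, no exception) → 'M' (inner finally) → 'Y' (try body, no exception) → 'W' (else) → 'J' (after the try/except). Output: FSQMYWJ

Answer: FSQMYWJ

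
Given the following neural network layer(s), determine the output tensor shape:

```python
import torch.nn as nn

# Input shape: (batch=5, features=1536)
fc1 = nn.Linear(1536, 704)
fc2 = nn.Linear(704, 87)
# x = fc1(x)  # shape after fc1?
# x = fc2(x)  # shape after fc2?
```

Input: (5, 1536) -> after fc1: (5, 704) -> Output: (5, 87)

Answer: (5, 87)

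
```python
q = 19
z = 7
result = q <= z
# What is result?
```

Trace:
`q = 19` → q = 19
`z = 7` → z = 7
`result = q <= z` → result = False
So result = False

Answer: False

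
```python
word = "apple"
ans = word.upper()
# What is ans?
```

Trace:
`word = "apple"` → word = 'apple'
`ans = word.upper()` → ans = 'APPLE'
So ans = 'APPLE'

Answer: 'APPLE'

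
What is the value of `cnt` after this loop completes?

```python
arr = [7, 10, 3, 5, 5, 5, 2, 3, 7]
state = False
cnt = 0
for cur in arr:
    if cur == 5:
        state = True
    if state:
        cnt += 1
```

Count elements after first 5 in [7, 10, 3, 5, 5, 5, 2, 3, 7]
`cnt` takes the values: 0 → 1 → 2 → 3 → 4 → 5 → 6

Answer: 6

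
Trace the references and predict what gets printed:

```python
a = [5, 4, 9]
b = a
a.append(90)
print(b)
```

Key concept: basic list aliasing.
Step by step:
`a = [5, 4, 9]` → a = [5, 4, 9]
`b = a` → b = [5, 4, 9] (same object as a)
`a.append(90)` → a = [5, 4, 9, 90] (same object as b); b = [5, 4, 9, 90] (same object as a)
`print(b)` → prints [5, 4, 9, 90]

Answer: [5, 4, 9, 90]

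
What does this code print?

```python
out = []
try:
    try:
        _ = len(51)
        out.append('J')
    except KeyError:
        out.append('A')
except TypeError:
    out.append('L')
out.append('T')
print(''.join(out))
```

Execution trace: 'L' (outer except TypeError) → 'T' (after the try/except). Output: LT

Answer: LT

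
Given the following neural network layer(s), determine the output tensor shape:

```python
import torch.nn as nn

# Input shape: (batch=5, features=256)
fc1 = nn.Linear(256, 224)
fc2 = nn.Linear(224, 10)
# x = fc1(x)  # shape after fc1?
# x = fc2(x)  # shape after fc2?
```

Input: (5, 256) -> after fc1: (5, 224) -> Output: (5, 10)

Answer: (5, 10)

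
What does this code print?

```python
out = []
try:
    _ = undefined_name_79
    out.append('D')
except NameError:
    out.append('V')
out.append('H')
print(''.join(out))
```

Execution trace: 'V' (except NameError) → 'H' (after the try/except). Output: VH

Answer: VH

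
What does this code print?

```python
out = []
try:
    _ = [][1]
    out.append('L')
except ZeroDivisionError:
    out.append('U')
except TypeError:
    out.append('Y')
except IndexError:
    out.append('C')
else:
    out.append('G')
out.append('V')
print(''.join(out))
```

Execution trace: 'C' (except IndexError) → 'V' (after the try/except). Output: CV

Answer: CV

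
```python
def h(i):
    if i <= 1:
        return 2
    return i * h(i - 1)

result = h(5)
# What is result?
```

h(5) = 5 * 4 * 3 * 2 * 2 = 240

Answer: 240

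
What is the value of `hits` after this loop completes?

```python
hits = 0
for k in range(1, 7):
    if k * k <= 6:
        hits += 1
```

Count numbers where k² ≤ 6
`hits` takes the values: 0 → 1 → 2

Answer: 2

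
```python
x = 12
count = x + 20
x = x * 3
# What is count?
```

Trace:
`x = 12` → x = 12
`count = x + 20` → count = 32
`x = x * 3` → x = 36
So count = 32

Answer: 32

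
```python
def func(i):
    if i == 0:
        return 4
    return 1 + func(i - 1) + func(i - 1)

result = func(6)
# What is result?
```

func(i) = 1 + 2·func(i-1), func(0)=4. Closed form: (4+1)·2^6 - 1 = 319.

Answer: 319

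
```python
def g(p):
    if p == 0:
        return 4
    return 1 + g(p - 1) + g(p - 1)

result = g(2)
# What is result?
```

g(p) = 1 + 2·g(p-1), g(0)=4. Closed form: (4+1)·2^2 - 1 = 19.

Answer: 19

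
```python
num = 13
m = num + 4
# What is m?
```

Trace:
`num = 13` → num = 13
`m = num + 4` → m = 17
So m = 17

Answer: 17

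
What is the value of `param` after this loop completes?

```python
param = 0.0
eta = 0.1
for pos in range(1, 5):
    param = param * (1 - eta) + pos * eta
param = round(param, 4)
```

Moving average with lr=0.1
`param` takes the values: 0.0 → 0.1 → 0.29 → 0.561 → 0.9049

Answer: 0.9049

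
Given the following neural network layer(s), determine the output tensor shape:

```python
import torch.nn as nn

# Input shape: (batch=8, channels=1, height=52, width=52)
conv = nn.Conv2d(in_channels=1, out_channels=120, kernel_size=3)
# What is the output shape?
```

Input: (8, 1, 52, 52) -> Output: (8, 120, 50, 50)

Answer: (8, 120, 50, 50)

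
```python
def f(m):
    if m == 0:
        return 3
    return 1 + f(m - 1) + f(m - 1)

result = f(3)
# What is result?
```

f(m) = 1 + 2·f(m-1), f(0)=3. Closed form: (3+1)·2^3 - 1 = 31.

Answer: 31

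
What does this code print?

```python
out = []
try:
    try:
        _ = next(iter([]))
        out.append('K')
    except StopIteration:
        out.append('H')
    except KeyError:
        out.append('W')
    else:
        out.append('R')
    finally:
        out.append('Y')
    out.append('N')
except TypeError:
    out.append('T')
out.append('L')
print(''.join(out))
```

Execution trace: 'H' (inner except StopIteration) → 'Y' (inner finally) → 'N' (try body, no exception) → 'L' (after the try/except). Output: HYNL

Answer: HYNL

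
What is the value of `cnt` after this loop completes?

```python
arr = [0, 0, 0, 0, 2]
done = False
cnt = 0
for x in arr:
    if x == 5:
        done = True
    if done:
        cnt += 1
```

Count elements after first 5 in [0, 0, 0, 0, 2]
`cnt` takes the values: 0

Answer: 0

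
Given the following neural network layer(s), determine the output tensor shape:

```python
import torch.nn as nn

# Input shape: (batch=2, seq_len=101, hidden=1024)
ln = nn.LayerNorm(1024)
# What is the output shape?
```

Input: (2, 101, 1024) -> Output: (2, 101, 1024)

Answer: (2, 101, 1024)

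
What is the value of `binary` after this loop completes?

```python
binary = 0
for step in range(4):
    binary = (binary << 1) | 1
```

Build 4 consecutive 1-bits: 0b1111
`binary` takes the values: 0 → 1 → 3 → 7 → 15

Answer: 15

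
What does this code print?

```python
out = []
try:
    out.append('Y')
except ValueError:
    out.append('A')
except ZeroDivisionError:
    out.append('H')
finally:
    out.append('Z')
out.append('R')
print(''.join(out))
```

Execution trace: 'Y' (try body, no exception) → 'Z' (finally) → 'R' (after the try/except). Output: YZR

Answer: YZR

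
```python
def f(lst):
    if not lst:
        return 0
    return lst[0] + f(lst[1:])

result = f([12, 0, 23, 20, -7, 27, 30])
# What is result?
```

12 + 0 + 23 + 20 + (-7) + 27 + 30 + 0 = 105

Answer: 105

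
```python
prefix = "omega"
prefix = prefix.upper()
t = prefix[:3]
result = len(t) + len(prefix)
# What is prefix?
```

Trace:
`prefix = "omega"` → prefix = 'omega'
`prefix = prefix.upper()` → prefix = 'OMEGA'
`t = prefix[:3]` → t = 'OME'
`result = len(t) + len(prefix)` → result = 8
So prefix = 'OMEGA'

Answer: 'OMEGA'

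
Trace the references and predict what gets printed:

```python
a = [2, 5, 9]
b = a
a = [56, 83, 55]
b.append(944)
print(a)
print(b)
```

Key concept: rebinding vs mutation: a is rebound to a new list, b still points at the original.
Step by step:
`a = [2, 5, 9]` → a = [2, 5, 9]
`b = a` → b = [2, 5, 9] (same object as a)
`a = [56, 83, 55]` → a = [56, 83, 55]
`b.append(944)` → b = [2, 5, 9, 944]
`print(a)` → prints [56, 83, 55]
`print(b)` → prints [2, 5, 9, 944]

Answer:
[56, 83, 55]
[2, 5, 9, 944]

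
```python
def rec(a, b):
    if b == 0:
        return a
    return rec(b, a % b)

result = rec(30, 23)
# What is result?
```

rec(30, 23) -> rec(23, 7) -> rec(7, 2) -> rec(2, 1) -> rec(1, 0) -> 1

Answer: 1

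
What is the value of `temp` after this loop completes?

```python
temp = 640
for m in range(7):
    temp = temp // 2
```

Halve 7 times: 640 // 2^7 = 5
`temp` takes the values: 640 → 320 → 160 → 80 → 40 → 20 → 10 → 5

Answer: 5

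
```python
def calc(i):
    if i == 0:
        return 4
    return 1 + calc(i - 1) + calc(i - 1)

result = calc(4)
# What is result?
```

calc(i) = 1 + 2·calc(i-1), calc(0)=4. Closed form: (4+1)·2^4 - 1 = 79.

Answer: 79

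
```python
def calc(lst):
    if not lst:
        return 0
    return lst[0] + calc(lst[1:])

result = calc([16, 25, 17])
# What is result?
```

16 + 25 + 17 + 0 = 58

Answer: 58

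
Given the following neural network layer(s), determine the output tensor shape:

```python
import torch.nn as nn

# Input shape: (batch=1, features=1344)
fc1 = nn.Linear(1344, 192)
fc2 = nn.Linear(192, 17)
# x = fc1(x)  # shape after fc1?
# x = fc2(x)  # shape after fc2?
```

Input: (1, 1344) -> after fc1: (1, 192) -> Output: (1, 17)

Answer: (1, 17)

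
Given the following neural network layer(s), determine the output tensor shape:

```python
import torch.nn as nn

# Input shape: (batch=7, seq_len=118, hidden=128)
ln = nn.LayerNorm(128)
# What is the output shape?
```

Input: (7, 118, 128) -> Output: (7, 118, 128)

Answer: (7, 118, 128)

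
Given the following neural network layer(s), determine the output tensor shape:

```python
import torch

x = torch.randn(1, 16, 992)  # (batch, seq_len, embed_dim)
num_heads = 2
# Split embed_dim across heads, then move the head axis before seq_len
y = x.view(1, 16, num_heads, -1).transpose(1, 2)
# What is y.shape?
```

Input: (1, 16, 992) -> head_dim = 992 // 2 = 496; after view: (1, 16, 2, 496) -> after transpose(1, 2): (1, 2, 16, 496) -> Output: (1, 2, 16, 496)

Answer: (1, 2, 16, 496)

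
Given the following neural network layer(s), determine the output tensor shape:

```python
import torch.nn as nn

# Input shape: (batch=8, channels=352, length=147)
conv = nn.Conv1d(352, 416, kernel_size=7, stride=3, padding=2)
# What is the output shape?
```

Input: (8, 352, 147) -> Output: (8, 416, 49)

Answer: (8, 416, 49)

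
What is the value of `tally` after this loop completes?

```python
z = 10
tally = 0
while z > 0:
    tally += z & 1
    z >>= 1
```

Count set bits in 10 (binary: 0b1010)
`tally` takes the values: 0 → 1 → 2

Answer: 2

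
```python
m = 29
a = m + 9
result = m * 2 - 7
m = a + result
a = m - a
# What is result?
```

Trace:
`m = 29` → m = 29
`a = m + 9` → a = 38
`result = m * 2 - 7` → result = 51
`m = a + result` → m = 89
`a = m - a` → a = 51
So result = 51

Answer: 51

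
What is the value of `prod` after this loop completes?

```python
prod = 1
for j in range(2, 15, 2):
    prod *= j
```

Product of even numbers 2 to 14
`prod` takes the values: 1 → 2 → 8 → 48 → 384 → 3840 → 46080 → 645120

Answer: 645120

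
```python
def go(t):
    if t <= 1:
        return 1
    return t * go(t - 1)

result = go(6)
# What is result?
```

go(6) = 6 * 5 * 4 * 3 * 2 * 1 = 720

Answer: 720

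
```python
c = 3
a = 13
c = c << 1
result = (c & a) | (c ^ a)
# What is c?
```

Trace:
`c = 3` → c = 3
`a = 13` → a = 13
`c = c << 1` → c = 6
`result = (c & a) | (c ^ a)` → result = 15
So c = 6

Answer: 6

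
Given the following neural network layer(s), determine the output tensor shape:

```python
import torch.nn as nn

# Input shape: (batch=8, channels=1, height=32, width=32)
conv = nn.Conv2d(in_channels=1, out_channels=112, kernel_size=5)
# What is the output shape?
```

Input: (8, 1, 32, 32) -> Output: (8, 112, 28, 28)

Answer: (8, 112, 28, 28)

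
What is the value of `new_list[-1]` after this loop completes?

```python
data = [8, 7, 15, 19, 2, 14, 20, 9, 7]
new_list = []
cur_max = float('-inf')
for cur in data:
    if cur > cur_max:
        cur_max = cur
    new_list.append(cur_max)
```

Running max ends at 20
`new_list` takes the values: [] → [8] → [8, 8] → [8, 8, 15] → [8, 8, 15, 19] → [8, 8, 15, 19, 19] → [8, 8, 15, 19, 19, 19] → [8, 8, 15, 19, 19, 19, 20] → [8, 8, 15, 19, 19, 19, 20, 20] → [8, 8, 15, 19, 19, 19, 20, 20, 20]
So `new_list[-1]` = 20

Answer: 20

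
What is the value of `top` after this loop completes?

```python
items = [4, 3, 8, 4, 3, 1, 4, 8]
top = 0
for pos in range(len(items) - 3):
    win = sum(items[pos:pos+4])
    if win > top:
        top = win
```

Max sum of 4-element window in [4, 3, 8, 4, 3, 1, 4, 8]
`top` takes the values: 0 → 19

Answer: 19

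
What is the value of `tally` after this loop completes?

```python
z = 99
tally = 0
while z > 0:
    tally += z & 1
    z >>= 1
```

Count set bits in 99 (binary: 0b1100011)
`tally` takes the values: 0 → 1 → 2 → 3 → 4

Answer: 4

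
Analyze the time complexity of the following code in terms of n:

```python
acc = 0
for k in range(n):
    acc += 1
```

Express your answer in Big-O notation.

Each loop level contributes: n. Multiplying the contributions gives O(n).

Answer: O(n)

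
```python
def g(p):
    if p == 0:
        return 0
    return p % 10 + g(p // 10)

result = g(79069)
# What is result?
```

Sum of digits of 79069: 9 + 6 + 0 + 9 + 7 = 31

Answer: 31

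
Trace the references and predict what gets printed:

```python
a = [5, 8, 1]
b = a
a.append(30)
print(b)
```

Key concept: basic list aliasing.
Step by step:
`a = [5, 8, 1]` → a = [5, 8, 1]
`b = a` → b = [5, 8, 1] (same object as a)
`a.append(30)` → a = [5, 8, 1, 30] (same object as b); b = [5, 8, 1, 30] (same object as a)
`print(b)` → prints [5, 8, 1, 30]

Answer: [5, 8, 1, 30]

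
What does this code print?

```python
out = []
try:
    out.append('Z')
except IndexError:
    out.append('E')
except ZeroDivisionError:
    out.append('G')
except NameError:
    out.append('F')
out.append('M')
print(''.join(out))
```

Execution trace: 'Z' (try body, no exception) → 'M' (after the try/except). Output: ZM

Answer: ZM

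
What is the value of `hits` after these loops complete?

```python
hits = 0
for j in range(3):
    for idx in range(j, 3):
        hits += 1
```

Upper triangle: 3 + 2 + ... + 1
`hits` takes the values: 0 → 1 → 2 → 3 → 4 → 5 → 6

Answer: 6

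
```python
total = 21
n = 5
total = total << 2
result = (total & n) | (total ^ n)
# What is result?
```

Trace:
`total = 21` → total = 21
`n = 5` → n = 5
`total = total << 2` → total = 84
`result = (total & n) | (total ^ n)` → result = 85
So result = 85

Answer: 85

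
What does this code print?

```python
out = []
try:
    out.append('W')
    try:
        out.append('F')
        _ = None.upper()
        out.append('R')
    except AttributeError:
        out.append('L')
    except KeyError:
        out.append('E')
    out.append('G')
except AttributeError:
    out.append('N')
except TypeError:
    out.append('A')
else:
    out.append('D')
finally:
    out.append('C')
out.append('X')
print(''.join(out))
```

Execution trace: 'W' (try body) → 'F' (inner try body) → 'L' (inner except AttributeError) → 'G' (try body, no exception) → 'D' (else) → 'C' (finally) → 'X' (after the try/except). Output: WFLGDCX

Answer: WFLGDCX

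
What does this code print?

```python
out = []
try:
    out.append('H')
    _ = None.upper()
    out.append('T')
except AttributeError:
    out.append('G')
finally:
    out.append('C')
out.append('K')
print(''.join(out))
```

Execution trace: 'H' (try body) → 'G' (except AttributeError) → 'C' (finally) → 'K' (after the try/except). Output: HGCK

Answer: HGCK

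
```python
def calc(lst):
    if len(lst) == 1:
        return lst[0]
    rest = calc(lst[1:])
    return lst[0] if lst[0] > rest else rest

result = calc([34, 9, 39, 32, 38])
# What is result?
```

Recursive max over [34, 9, 39, 32, 38] = 39

Answer: 39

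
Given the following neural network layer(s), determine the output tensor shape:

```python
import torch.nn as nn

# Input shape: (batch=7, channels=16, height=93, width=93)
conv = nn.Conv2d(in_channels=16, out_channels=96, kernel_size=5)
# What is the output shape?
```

Input: (7, 16, 93, 93) -> Output: (7, 96, 89, 89)

Answer: (7, 96, 89, 89)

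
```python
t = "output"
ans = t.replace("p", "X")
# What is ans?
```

Trace:
`t = "output"` → t = 'output'
`ans = t.replace("p", "X")` → ans = 'outXut'
So ans = 'outXut'

Answer: 'outXut'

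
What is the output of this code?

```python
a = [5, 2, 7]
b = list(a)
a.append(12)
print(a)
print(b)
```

Key concept: list() constructor creates copy.
Step by step:
`a = [5, 2, 7]` → a = [5, 2, 7]
`b = list(a)` → b = [5, 2, 7]
`a.append(12)` → a = [5, 2, 7, 12]
`print(a)` → prints [5, 2, 7, 12]
`print(b)` → prints [5, 2, 7]

Answer:
[5, 2, 7, 12]
[5, 2, 7]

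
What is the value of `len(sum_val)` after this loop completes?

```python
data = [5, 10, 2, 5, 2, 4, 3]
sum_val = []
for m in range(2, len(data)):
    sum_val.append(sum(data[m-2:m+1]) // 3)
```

Number of 3-element averages
`sum_val` takes the values: [] → [5] → [5, 5] → [5, 5, 3] → [5, 5, 3, 3] → [5, 5, 3, 3, 3]
So `len(sum_val)` = 5

Answer: 5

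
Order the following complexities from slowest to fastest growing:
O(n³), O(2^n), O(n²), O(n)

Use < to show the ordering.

Ordered by growth rate: O(n) < O(n²) < O(n³) < O(2^n)

Answer: O(n) < O(n²) < O(n³) < O(2^n)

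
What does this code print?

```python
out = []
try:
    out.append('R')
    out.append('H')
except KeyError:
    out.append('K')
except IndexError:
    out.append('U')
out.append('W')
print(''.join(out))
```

Execution trace: 'R' (try body) → 'H' (try body, no exception) → 'W' (after the try/except). Output: RHW

Answer: RHW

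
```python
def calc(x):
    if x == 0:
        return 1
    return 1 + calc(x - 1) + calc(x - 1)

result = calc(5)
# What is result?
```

calc(x) = 1 + 2·calc(x-1), calc(0)=1. Closed form: (1+1)·2^5 - 1 = 63.

Answer: 63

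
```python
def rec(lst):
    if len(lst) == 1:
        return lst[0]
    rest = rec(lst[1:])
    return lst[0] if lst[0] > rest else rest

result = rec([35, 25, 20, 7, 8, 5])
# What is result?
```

Recursive max over [35, 25, 20, 7, 8, 5] = 35

Answer: 35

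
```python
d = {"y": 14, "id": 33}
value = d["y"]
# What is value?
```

Trace:
`d = {"y": 14, "id": 33}` → d = {'y': 14, 'id': 33}
`value = d["y"]` → value = 14
So value = 14

Answer: 14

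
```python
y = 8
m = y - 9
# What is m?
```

Trace:
`y = 8` → y = 8
`m = y - 9` → m = -1
So m = -1

Answer: -1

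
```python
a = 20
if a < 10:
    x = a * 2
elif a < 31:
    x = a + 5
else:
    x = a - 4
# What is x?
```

Trace:
`a = 20` → a = 20
`if a < 10: ...` → a < 10 is False, a < 31 is True → x = 25
So x = 25

Answer: 25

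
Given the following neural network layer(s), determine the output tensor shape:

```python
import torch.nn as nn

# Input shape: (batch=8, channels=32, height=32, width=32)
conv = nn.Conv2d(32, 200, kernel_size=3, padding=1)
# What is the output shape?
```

Input: (8, 32, 32, 32) -> Output: (8, 200, 32, 32)

Answer: (8, 200, 32, 32)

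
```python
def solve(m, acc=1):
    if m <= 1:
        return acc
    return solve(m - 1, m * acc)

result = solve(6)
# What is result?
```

Accumulator trace (n, acc): (6, 1) -> (5, 6) -> (4, 30) -> (3, 120) -> (2, 360) -> (1, 720) -> return 720

Answer: 720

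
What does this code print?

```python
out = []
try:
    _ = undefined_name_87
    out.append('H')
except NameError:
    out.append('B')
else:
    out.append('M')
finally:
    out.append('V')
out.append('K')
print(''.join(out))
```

Execution trace: 'B' (except NameError) → 'V' (finally) → 'K' (after the try/except). Output: BVK

Answer: BVK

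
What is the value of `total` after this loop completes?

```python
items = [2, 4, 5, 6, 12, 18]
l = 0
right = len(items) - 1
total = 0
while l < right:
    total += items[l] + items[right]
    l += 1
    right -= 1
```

Sum of pairs from ends
`total` takes the values: 0 → 20 → 36 → 47

Answer: 47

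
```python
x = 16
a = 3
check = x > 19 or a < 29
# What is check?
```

Trace:
`x = 16` → x = 16
`a = 3` → a = 3
`check = x > 19 or a < 29` → check = True
So check = True

Answer: True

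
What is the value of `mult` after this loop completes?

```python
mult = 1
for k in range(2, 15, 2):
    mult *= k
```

Product of even numbers 2 to 14
`mult` takes the values: 1 → 2 → 8 → 48 → 384 → 3840 → 46080 → 645120

Answer: 645120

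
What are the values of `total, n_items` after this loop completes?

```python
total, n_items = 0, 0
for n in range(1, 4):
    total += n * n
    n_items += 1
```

Sum of squares and count
`total, n_items` takes the values: (0, 0) → (1, 0) → (1, 1) → (5, 1) → (5, 2) → (14, 2) → (14, 3)

Answer: 14, 3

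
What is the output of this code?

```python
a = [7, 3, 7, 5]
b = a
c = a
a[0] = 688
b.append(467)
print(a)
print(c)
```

Key concept: multiple aliases.
Step by step:
`a = [7, 3, 7, 5]` → a = [7, 3, 7, 5]
`b = a` → b = [7, 3, 7, 5] (same object as a)
`c = a` → c = [7, 3, 7, 5] (same object as a, b)
`a[0] = 688` → a = [688, 3, 7, 5] (same object as b, c); b = [688, 3, 7, 5] (same object as a, c); c = [688, 3, 7, 5] (same object as a, b)
`b.append(467)` → a = [688, 3, 7, 5, 467] (same object as b, c); b = [688, 3, 7, 5, 467] (same object as a, c); c = [688, 3, 7, 5, 467] (same object as a, b)
`print(a)` → prints [688, 3, 7, 5, 467]
`print(c)` → prints [688, 3, 7, 5, 467]

Answer:
[688, 3, 7, 5, 467]
[688, 3, 7, 5, 467]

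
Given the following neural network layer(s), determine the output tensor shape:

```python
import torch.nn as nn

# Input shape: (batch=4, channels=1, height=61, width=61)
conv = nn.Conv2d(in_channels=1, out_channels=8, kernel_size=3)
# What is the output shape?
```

Input: (4, 1, 61, 61) -> Output: (4, 8, 59, 59)

Answer: (4, 8, 59, 59)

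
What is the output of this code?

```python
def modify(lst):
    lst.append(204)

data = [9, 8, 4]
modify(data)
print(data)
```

Key concept: function modifies passed list.
Step by step:
`data = [9, 8, 4]` → data = [9, 8, 4]
`modify(data)` → data = [9, 8, 4, 204]
`print(data)` → prints [9, 8, 4, 204]

Answer: [9, 8, 4, 204]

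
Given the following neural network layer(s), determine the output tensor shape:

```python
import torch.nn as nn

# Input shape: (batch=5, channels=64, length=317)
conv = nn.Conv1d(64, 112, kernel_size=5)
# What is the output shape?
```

Input: (5, 64, 317) -> Output: (5, 112, 313)

Answer: (5, 112, 313)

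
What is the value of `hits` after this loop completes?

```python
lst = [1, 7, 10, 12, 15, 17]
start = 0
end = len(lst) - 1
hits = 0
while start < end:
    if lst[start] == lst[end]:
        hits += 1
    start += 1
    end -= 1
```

Count matching pairs from ends
`hits` takes the values: 0

Answer: 0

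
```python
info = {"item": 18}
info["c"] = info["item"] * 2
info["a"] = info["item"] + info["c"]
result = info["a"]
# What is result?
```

Trace:
`info = {"item": 18}` → info = {'item': 18}
`info["c"] = info["item"] * 2` → info = {'item': 18, 'c': 36}
`info["a"] = info["item"] + info["c"]` → info = {'item': 18, 'c': 36, 'a': 54}
`result = info["a"]` → result = 54
So result = 54

Answer: 54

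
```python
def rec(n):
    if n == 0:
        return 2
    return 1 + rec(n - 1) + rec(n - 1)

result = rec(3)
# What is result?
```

rec(n) = 1 + 2·rec(n-1), rec(0)=2. Closed form: (2+1)·2^3 - 1 = 23.

Answer: 23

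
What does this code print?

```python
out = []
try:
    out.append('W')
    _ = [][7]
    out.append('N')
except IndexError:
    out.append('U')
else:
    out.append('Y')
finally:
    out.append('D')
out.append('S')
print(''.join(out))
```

Execution trace: 'W' (try body) → 'U' (except IndexError) → 'D' (finally) → 'S' (after the try/except). Output: WUDS

Answer: WUDS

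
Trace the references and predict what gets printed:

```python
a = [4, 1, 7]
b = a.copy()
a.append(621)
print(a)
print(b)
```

Key concept: list.copy() creates independent copy.
Step by step:
`a = [4, 1, 7]` → a = [4, 1, 7]
`b = a.copy()` → b = [4, 1, 7]
`a.append(621)` → a = [4, 1, 7, 621]
`print(a)` → prints [4, 1, 7, 621]
`print(b)` → prints [4, 1, 7]

Answer:
[4, 1, 7, 621]
[4, 1, 7]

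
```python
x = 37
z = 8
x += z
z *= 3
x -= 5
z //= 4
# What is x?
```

Trace:
`x = 37` → x = 37
`z = 8` → z = 8
`x += z` → x = 45
`z *= 3` → z = 24
`x -= 5` → x = 40
`z //= 4` → z = 6
So x = 40

Answer: 40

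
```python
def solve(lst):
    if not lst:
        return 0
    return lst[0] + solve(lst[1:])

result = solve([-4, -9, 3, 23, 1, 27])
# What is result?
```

(-4) + (-9) + 3 + 23 + 1 + 27 + 0 = 41

Answer: 41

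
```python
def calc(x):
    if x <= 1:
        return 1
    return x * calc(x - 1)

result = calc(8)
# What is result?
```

calc(8) = 8 * 7 * 6 * 5 * 4 * 3 * 2 * 1 = 40320

Answer: 40320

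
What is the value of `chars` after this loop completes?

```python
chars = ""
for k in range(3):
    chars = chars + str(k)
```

Concatenate digits 0 to 2
`chars` takes the values: "" → "0" → "01" → "012"

Answer: "012"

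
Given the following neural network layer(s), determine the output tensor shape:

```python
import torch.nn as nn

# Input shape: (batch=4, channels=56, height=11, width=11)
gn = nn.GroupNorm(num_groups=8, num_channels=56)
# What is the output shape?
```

Input: (4, 56, 11, 11) -> Output: (4, 56, 11, 11)

Answer: (4, 56, 11, 11)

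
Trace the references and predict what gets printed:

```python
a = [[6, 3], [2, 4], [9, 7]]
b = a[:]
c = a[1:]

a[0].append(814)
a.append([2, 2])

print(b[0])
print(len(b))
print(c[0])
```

Key concept: slice with nested mutation.
Step by step:
`a = [[6, 3], [2, 4], [9, 7]]` → a = [[6, 3], [2, 4], [9, 7]]
`b = a[:]` → b = [[6, 3], [2, 4], [9, 7]]
`c = a[1:]` → c = [[2, 4], [9, 7]]
`a[0].append(814)` → a = [[6, 3, 814], [2, 4], [9, 7]]; b = [[6, 3, 814], [2, 4], [9, 7]]
`a.append([2, 2])` → a = [[6, 3, 814], [2, 4], [9, 7], [2, 2]]
`print(b[0])` → prints [6, 3, 814]
`print(len(b))` → prints 3
`print(c[0])` → prints [2, 4]

Answer:
[6, 3, 814]
3
[2, 4]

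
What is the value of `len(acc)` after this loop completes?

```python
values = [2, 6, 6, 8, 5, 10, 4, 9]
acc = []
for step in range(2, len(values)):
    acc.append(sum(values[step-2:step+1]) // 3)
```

Number of 3-element averages
`acc` takes the values: [] → [4] → [4, 6] → [4, 6, 6] → [4, 6, 6, 7] → [4, 6, 6, 7, 6] → [4, 6, 6, 7, 6, 7]
So `len(acc)` = 6

Answer: 6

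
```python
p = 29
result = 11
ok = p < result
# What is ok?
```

Trace:
`p = 29` → p = 29
`result = 11` → result = 11
`ok = p < result` → ok = False
So ok = False

Answer: False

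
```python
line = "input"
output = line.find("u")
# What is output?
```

Trace:
`line = "input"` → line = 'input'
`output = line.find("u")` → output = 3
So output = 3

Answer: 3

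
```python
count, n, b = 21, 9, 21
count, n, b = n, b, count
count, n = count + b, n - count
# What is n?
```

Trace:
`count, n, b = 21, 9, 21` → count = 21; n = 9; b = 21
`count, n, b = n, b, count` → count = 9; n = 21; b = 21
`count, n = count + b, n - count` → count = 30; n = 12
So n = 12

Answer: 12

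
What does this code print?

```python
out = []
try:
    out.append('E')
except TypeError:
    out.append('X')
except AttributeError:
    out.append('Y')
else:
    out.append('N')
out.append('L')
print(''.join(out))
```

Execution trace: 'E' (try body, no exception) → 'N' (else) → 'L' (after the try/except). Output: ENL

Answer: ENL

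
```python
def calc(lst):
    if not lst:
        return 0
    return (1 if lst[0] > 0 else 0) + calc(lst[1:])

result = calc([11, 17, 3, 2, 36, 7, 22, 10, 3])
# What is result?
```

Count of positive elements in [11, 17, 3, 2, 36, 7, 22, 10, 3] = 9

Answer: 9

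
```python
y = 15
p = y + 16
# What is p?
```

Trace:
`y = 15` → y = 15
`p = y + 16` → p = 31
So p = 31

Answer: 31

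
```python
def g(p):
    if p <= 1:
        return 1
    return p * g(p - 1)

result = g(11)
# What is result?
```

g(11) = 11 * 10 * 9 * 8 * 7 * 6 * 5 * 4 * 3 * 2 * 1 = 39916800

Answer: 39916800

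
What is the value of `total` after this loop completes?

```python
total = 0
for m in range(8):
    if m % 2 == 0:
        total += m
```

Sum of even numbers 0 to 7
`total` takes the values: 0 → 2 → 6 → 12

Answer: 12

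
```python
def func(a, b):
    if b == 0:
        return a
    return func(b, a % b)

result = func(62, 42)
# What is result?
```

func(62, 42) -> func(42, 20) -> func(20, 2) -> func(2, 0) -> 2

Answer: 2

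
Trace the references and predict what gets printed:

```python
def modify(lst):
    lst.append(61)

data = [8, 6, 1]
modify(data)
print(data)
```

Key concept: function modifies passed list.
Step by step:
`data = [8, 6, 1]` → data = [8, 6, 1]
`modify(data)` → data = [8, 6, 1, 61]
`print(data)` → prints [8, 6, 1, 61]

Answer: [8, 6, 1, 61]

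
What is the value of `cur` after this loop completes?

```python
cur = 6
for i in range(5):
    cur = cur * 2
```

Multiply by 2, 5 times: 6 * 2^5 = 192
`cur` takes the values: 6 → 12 → 24 → 48 → 96 → 192

Answer: 192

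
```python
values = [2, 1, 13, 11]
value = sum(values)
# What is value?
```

Trace:
`values = [2, 1, 13, 11]` → values = [2, 1, 13, 11]
`value = sum(values)` → value = 27
So value = 27

Answer: 27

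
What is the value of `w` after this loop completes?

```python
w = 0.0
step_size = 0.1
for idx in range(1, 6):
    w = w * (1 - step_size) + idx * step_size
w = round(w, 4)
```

Moving average with lr=0.1
`w` takes the values: 0.0 → 0.1 → 0.29 → 0.561 → 0.9049 → 1.31441 → 1.3144

Answer: 1.3144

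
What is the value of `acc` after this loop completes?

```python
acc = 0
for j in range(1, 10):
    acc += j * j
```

Sum of squares 1² to 9² = 285
`acc` takes the values: 0 → 1 → 5 → 14 → 30 → 55 → 91 → 140 → 204 → 285

Answer: 285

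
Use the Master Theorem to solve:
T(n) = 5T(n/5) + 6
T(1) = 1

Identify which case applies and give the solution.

a=5, b=5, f(n)=6. log_5(5) = 1. Since c=0 < 1, Case 1 applies: T(n) = Θ(n^log_b(a)) = O(n).

Answer: O(n) - Case 1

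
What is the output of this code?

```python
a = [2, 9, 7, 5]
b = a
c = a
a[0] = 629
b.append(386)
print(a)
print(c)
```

Key concept: multiple aliases.
Step by step:
`a = [2, 9, 7, 5]` → a = [2, 9, 7, 5]
`b = a` → b = [2, 9, 7, 5] (same object as a)
`c = a` → c = [2, 9, 7, 5] (same object as a, b)
`a[0] = 629` → a = [629, 9, 7, 5] (same object as b, c); b = [629, 9, 7, 5] (same object as a, c); c = [629, 9, 7, 5] (same object as a, b)
`b.append(386)` → a = [629, 9, 7, 5, 386] (same object as b, c); b = [629, 9, 7, 5, 386] (same object as a, c); c = [629, 9, 7, 5, 386] (same object as a, b)
`print(a)` → prints [629, 9, 7, 5, 386]
`print(c)` → prints [629, 9, 7, 5, 386]

Answer:
[629, 9, 7, 5, 386]
[629, 9, 7, 5, 386]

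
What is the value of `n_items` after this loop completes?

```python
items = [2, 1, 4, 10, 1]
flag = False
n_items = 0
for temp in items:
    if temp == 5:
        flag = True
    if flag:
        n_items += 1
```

Count elements after first 5 in [2, 1, 4, 10, 1]
`n_items` takes the values: 0

Answer: 0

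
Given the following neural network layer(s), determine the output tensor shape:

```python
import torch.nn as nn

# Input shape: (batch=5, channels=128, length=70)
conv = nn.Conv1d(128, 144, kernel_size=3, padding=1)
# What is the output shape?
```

Input: (5, 128, 70) -> Output: (5, 144, 70)

Answer: (5, 144, 70)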